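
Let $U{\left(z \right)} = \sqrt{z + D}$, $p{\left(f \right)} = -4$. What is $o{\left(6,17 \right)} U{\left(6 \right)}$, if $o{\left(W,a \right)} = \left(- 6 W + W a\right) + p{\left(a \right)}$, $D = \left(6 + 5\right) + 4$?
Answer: $62 \sqrt{21} \approx 284.12$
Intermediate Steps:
$D = 15$ ($D = 11 + 4 = 15$)
$o{\left(W,a \right)} = -4 - 6 W + W a$ ($o{\left(W,a \right)} = \left(- 6 W + W a\right) - 4 = -4 - 6 W + W a$)
$U{\left(z \right)} = \sqrt{15 + z}$ ($U{\left(z \right)} = \sqrt{z + 15} = \sqrt{15 + z}$)
$o{\left(6,17 \right)} U{\left(6 \right)} = \left(-4 - 36 + 6 \cdot 17\right) \sqrt{15 + 6} = \left(-4 - 36 + 102\right) \sqrt{21} = 62 \sqrt{21}$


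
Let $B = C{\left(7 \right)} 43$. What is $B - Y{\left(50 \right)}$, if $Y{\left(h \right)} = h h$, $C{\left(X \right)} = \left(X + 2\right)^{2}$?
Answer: $983$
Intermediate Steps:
$C{\left(X \right)} = \left(2 + X\right)^{2}$
$Y{\left(h \right)} = h^{2}$
$B = 3483$ ($B = \left(2 + 7\right)^{2} \cdot 43 = 9^{2} \cdot 43 = 81 \cdot 43 = 3483$)
$B - Y{\left(50 \right)} = 3483 - 50^{2} = 3483 - 2500 = 983$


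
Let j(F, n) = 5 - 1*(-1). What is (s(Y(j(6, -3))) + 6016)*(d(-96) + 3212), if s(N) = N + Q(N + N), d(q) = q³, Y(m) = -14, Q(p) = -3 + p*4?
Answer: -5189531788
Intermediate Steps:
Q(p) = -3 + 4*p
j(F, n) = 6 (j(F, n) = 5 + 1 = 6)
s(N) = -3 + 9*N (s(N) = N + (-3 + 4*(N + N)) = N + (-3 + 4*(2*N)) = N + (-3 + 8*N) = -3 + 9*N)
(s(Y(j(6, -3))) + 6016)*(d(-96) + 3212) = ((-3 + 9*(-14)) + 6016)*((-96)³ + 3212) = ((-3 - 126) + 6016)*(-884736 + 3212) = (-129 + 6016)*(-881524) = 5887*(-881524) = -5189531788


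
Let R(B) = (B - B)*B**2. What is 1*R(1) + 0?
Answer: 0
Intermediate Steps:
R(B) = 0 (R(B) = 0*B**2 = 0)
1*R(1) + 0 = 1*0 + 0 = 0 + 0 = 0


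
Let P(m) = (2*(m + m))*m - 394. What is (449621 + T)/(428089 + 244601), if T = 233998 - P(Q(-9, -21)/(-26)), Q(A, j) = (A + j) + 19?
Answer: 19266346/18947435 ≈ 1.0168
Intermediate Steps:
Q(A, j) = 19 + A + j
P(m) = -394 + 4*m² (P(m) = (2*(2*m))*m - 394 = (4*m)*m - 394 = 4*m² - 394 = -394 + 4*m²)
T = 39612127/169 (T = 233998 - (-394 + 4*((19 - 9 - 21)/(-26))²) = 233998 - (-394 + 4*(-11*(-1/26))²) = 233998 - (-394 + 4*(11/26)²) = 233998 - (-394 + 4*(121/676)) = 233998 - (-394 + 121/169) = 233998 - 1*(-66465/169) = 233998 + 66465/169 = 39612127/169 ≈ 2.3439e+5)
(449621 + T)/(428089 + 244601) = (449621 + 39612127/169)/(428089 + 244601) = (115598076/169)/672690 = (115598076/169)*(1/672690) = 19266346/18947435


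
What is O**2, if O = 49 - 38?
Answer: 121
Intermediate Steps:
O = 11
O**2 = 11**2 = 121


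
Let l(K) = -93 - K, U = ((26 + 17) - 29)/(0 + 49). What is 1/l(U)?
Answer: -7/653 ≈ -0.010720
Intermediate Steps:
U = 2/7 (U = (43 - 29)/49 = 14*(1/49) = 2/7 ≈ 0.28571)
1/l(U) = 1/(-93 - 1*2/7) = 1/(-93 - 2/7) = 1/(-653/7) = -7/653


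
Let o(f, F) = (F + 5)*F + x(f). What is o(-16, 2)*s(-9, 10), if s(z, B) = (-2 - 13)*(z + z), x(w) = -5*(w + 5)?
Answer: 18630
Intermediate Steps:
x(w) = -25 - 5*w (x(w) = -5*(5 + w) = -25 - 5*w)
o(f, F) = -25 - 5*f + F*(5 + F) (o(f, F) = (F + 5)*F + (-25 - 5*f) = (5 + F)*F + (-25 - 5*f) = F*(5 + F) + (-25 - 5*f) = -25 - 5*f + F*(5 + F))
s(z, B) = -30*z
o(-16, 2)*s(-9, 10) = (-25 + 2² - 5*(-16) + 5*2)*(-30*(-9)) = (-25 + 4 + 80 + 10)*270 = 69*270 = 18630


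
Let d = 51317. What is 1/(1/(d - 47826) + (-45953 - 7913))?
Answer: -3491/188046205 ≈ -1.8565e-5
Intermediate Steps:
1/(1/(d - 47826) + (-45953 - 7913)) = 1/(1/(51317 - 47826) + (-45953 - 7913)) = 1/(1/3491 - 53866) = 1/(-188046205/3491) = -3491/188046205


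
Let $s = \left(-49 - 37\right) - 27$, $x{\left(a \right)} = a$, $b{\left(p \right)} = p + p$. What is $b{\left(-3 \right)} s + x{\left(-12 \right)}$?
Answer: $666$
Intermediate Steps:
$b{\left(p \right)} = 2 p$
$s = -113$ ($s = -86 - 27 = -113$)
$b{\left(-3 \right)} s + x{\left(-12 \right)} = 2 \left(-3\right) \left(-113\right) - 12 = \left(-6\right) \left(-113\right) - 12 = 678 - 12 = 666$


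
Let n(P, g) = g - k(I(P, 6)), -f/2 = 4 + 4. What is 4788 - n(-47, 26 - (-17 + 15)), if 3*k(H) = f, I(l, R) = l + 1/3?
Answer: 14264/3 ≈ 4754.7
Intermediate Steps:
I(l, R) = 1/3 + l (I(l, R) = l + 1/3 = 1/3 + l)
f = -16 (f = -2*(4 + 4) = -2*8 = -16)
k(H) = -16/3 (k(H) = (1/3)*(-16) = -16/3)
n(P, g) = 16/3 + g (n(P, g) = g - 1*(-16/3) = g + 16/3 = 16/3 + g)
4788 - n(-47, 26 - (-17 + 15)) = 4788 - (16/3 + (26 - (-17 + 15))) = 4788 - (16/3 + (26 - 1*(-2))) = 4788 - (16/3 + (26 + 2)) = 4788 - (16/3 + 28) = 4788 - 1*100/3 = 4788 - 100/3 = 14264/3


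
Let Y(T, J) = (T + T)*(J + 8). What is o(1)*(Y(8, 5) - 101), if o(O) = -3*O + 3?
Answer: 0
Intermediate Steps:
Y(T, J) = 2*T*(8 + J) (Y(T, J) = (2*T)*(8 + J) = 2*T*(8 + J))
o(O) = 3 - 3*O
o(1)*(Y(8, 5) - 101) = (3 - 3*1)*(2*8*(8 + 5) - 101) = (3 - 3)*(2*8*13 - 101) = 0*(208 - 101) = 0*107 = 0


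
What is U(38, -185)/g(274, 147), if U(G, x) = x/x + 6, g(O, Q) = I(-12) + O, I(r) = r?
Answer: 7/262 ≈ 0.026718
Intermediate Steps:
g(O, Q) = -12 + O
U(G, x) = 7 (U(G, x) = 1 + 6 = 7)
U(38, -185)/g(274, 147) = 7/(-12 + 274) = 7/262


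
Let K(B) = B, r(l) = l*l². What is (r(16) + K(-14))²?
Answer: 16662724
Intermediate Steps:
r(l) = l³
(r(16) + K(-14))² = (16³ - 14)² = (4096 - 14)² = 4082² = 16662724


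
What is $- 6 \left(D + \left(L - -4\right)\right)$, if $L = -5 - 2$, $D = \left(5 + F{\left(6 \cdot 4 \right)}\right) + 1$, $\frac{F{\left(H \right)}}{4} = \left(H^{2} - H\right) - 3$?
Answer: $-13194$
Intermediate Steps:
$F{\left(H \right)} = -12 - 4 H + 4 H^{2}$ ($F{\left(H \right)} = 4 \left(\left(H^{2} - H\right) - 3\right) = 4 \left(-3 + H^{2} - H\right) = -12 - 4 H + 4 H^{2}$)
$D = 2202$ ($D = \left(5 - \left(12 - 2304 + 4 \cdot 6 \cdot 4\right)\right) + 1 = \left(5 - \left(108 - 2304\right)\right) + 1 = \left(5 - -2196\right) + 1 = \left(5 + 2196\right) + 1 = 2201 + 1 = 2202$)
$L = -7$
$- 6 \left(D + \left(L - -4\right)\right) = - 6 \left(2202 - 3\right) = \left(-6\right) 2199 = -13194$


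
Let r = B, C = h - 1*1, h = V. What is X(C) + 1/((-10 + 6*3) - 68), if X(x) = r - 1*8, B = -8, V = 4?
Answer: -961/60 ≈ -16.017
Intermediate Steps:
h = 4
C = 3 (C = 4 - 1*1 = 4 - 1 = 3)
r = -8
X(x) = -16 (X(x) = -8 - 1*8 = -8 - 8 = -16)
X(C) + 1/((-10 + 6*3) - 68) = -16 + 1/((-10 + 6*3) - 68) = -16 + 1/((-10 + 18) - 68) = -16 + 1/(8 - 68) = -16 + 1/(-60) = -16 - 1/60 = -961/60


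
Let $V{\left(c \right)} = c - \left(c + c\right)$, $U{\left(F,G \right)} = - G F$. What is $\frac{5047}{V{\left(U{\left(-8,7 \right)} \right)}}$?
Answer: $- \frac{721}{8} \approx -90.125$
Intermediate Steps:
$U{\left(F,G \right)} = - F G$
$V{\left(c \right)} = - c$ ($V{\left(c \right)} = c - 2 c = - c$)
$\frac{5047}{V{\left(U{\left(-8,7 \right)} \right)}} = \frac{5047}{\left(-1\right) \left(\left(-1\right) \left(-8\right) 7\right)} = \frac{5047}{\left(-1\right) 56} = \frac{5047}{-56} = 5047 \left(- \frac{1}{56}\right) = - \frac{721}{8}$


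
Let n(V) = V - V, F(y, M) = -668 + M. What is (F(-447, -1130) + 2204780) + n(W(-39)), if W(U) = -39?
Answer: 2202982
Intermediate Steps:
n(V) = 0
(F(-447, -1130) + 2204780) + n(W(-39)) = ((-668 - 1130) + 2204780) + 0 = (-1798 + 2204780) + 0 = 2202982 + 0 = 2202982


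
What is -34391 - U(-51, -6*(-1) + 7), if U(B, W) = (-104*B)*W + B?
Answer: -103292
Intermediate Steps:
U(B, W) = B - 104*B*W (U(B, W) = -104*B*W + B = B - 104*B*W)
-34391 - U(-51, -6*(-1) + 7) = -34391 - (-51)*(1 - 104*(-6*(-1) + 7)) = -34391 - (-51)*(1 - 104*(6 + 7)) = -34391 - (-51)*(1 - 104*13) = -34391 - (-51)*(1 - 1352) = -34391 - (-51)*(-1351) = -34391 - 1*68901 = -34391 - 68901 = -103292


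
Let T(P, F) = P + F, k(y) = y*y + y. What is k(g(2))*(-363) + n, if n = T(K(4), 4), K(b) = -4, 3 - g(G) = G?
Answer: -726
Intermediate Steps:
g(G) = 3 - G
k(y) = y + y**2 (k(y) = y**2 + y = y + y**2)
T(P, F) = F + P
n = 0 (n = 4 - 4 = 0)
k(g(2))*(-363) + n = ((3 - 1*2)*(1 + (3 - 1*2)))*(-363) + 0 = ((3 - 2)*(1 + (3 - 2)))*(-363) + 0 = (1*(1 + 1))*(-363) + 0 = (1*2)*(-363) + 0 = 2*(-363) + 0 = -726 + 0 = -726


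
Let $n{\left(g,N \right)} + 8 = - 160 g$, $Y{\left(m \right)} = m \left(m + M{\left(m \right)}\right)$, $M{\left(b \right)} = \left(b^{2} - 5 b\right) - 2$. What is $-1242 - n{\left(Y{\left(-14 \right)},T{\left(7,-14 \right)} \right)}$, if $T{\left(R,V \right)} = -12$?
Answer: $-561234$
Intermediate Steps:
$M{\left(b \right)} = -2 + b^{2} - 5 b$
$Y{\left(m \right)} = m \left(-2 + m^{2} - 4 m\right)$ ($Y{\left(m \right)} = m \left(m - \left(2 - m^{2} + 5 m\right)\right) = m \left(-2 + m^{2} - 4 m\right)$)
$n{\left(g,N \right)} = -8 - 160 g$
$-1242 - n{\left(Y{\left(-14 \right)},T{\left(7,-14 \right)} \right)} = -1242 - \left(-8 - 160 \left(- 14 \left(-2 + \left(-14\right)^{2} - -56\right)\right)\right) = -1242 - \left(-8 - 160 \left(- 14 \left(-2 + 196 + 56\right)\right)\right) = -1242 - \left(-8 - 160 \left(\left(-14\right) 250\right)\right) = -1242 - \left(-8 - -560000\right) = -1242 - \left(-8 + 560000\right) = -1242 - 559992 = -561234$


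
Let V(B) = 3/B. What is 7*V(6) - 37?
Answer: -67/2 ≈ -33.500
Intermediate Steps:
7*V(6) - 37 = 7*(3/6) - 37 = 7*(3*(⅙)) - 37 = 7*(½) - 37 = 7/2 - 37 = -67/2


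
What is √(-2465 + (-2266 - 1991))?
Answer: I*√6722 ≈ 81.988*I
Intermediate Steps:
√(-2465 + (-2266 - 1991)) = √(-2465 - 4257) = √(-6722) = I*√6722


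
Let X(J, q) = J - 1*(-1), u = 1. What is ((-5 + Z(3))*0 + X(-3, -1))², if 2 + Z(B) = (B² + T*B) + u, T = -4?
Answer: 4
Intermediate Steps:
X(J, q) = 1 + J (X(J, q) = J + 1 = 1 + J)
Z(B) = -1 + B² - 4*B (Z(B) = -2 + ((B² - 4*B) + 1) = -2 + (1 + B² - 4*B) = -1 + B² - 4*B)
((-5 + Z(3))*0 + X(-3, -1))² = ((-5 + (-1 + 3² - 4*3))*0 + (1 - 3))² = ((-5 + (-1 + 9 - 12))*0 - 2)² = ((-5 - 4)*0 - 2)² = (-9*0 - 2)² = (0 - 2)² = (-2)² = 4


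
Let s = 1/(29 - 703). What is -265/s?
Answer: 178610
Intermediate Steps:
s = -1/674 (s = 1/(-674) = -1/674 ≈ -0.0014837)
-265/s = -265/(-1/674) = -265*(-674) = 178610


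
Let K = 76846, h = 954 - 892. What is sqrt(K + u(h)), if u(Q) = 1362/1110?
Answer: sqrt(2630096345)/185 ≈ 277.21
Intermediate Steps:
h = 62
u(Q) = 227/185 (u(Q) = 1362*(1/1110) = 227/185)
sqrt(K + u(h)) = sqrt(76846 + 227/185) = sqrt(14216737/185) = sqrt(2630096345)/185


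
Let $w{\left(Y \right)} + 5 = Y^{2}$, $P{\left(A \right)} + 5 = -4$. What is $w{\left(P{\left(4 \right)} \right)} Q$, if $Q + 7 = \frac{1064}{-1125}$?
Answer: $- \frac{679364}{1125} \approx -603.88$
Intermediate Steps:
$P{\left(A \right)} = -9$ ($P{\left(A \right)} = -5 - 4 = -9$)
$w{\left(Y \right)} = -5 + Y^{2}$
$Q = - \frac{8939}{1125}$ ($Q = -7 + \frac{1064}{-1125} = -7 + 1064 \left(- \frac{1}{1125}\right) = -7 - \frac{1064}{1125} = - \frac{8939}{1125} \approx -7.9458$)
$w{\left(P{\left(4 \right)} \right)} Q = \left(-5 + \left(-9\right)^{2}\right) \left(- \frac{8939}{1125}\right) = \left(-5 + 81\right) \left(- \frac{8939}{1125}\right) = 76 \left(- \frac{8939}{1125}\right) = - \frac{679364}{1125}$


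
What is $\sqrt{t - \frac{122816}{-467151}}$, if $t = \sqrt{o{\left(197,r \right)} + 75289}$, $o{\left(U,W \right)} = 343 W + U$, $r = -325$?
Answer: $\frac{\sqrt{57373617216 + 218230056801 i \sqrt{35989}}}{467151} \approx 9.746 + 9.7325 i$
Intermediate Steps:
$o{\left(U,W \right)} = U + 343 W$
$t = i \sqrt{35989}$ ($t = \sqrt{\left(197 + 343 \left(-325\right)\right) + 75289} = \sqrt{\left(197 - 111475\right) + 75289} = \sqrt{-111278 + 75289} = \sqrt{-35989} = i \sqrt{35989} \approx 189.71 i$)
$\sqrt{t - \frac{122816}{-467151}} = \sqrt{i \sqrt{35989} - \frac{122816}{-467151}} = \sqrt{i \sqrt{35989} - - \frac{122816}{467151}} = \sqrt{i \sqrt{35989} + \frac{122816}{467151}} = \sqrt{\frac{122816}{467151} + i \sqrt{35989}}$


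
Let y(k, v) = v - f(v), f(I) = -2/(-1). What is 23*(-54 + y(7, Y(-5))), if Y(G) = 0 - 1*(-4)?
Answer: -1196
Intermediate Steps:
f(I) = 2 (f(I) = -2*(-1) = 2)
Y(G) = 4 (Y(G) = 0 + 4 = 4)
y(k, v) = -2 + v (y(k, v) = v - 1*2 = v - 2 = -2 + v)
23*(-54 + y(7, Y(-5))) = 23*(-54 + (-2 + 4)) = 23*(-54 + 2) = 23*(-52) = -1196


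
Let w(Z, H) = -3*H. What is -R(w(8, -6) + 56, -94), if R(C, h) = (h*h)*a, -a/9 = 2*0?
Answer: 0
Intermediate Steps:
a = 0 (a = -18*0 = -9*0 = 0)
R(C, h) = 0 (R(C, h) = (h*h)*0 = h²*0 = 0)
-R(w(8, -6) + 56, -94) = -1*0 = 0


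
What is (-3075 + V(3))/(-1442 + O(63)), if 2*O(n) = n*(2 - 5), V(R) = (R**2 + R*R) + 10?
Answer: 6094/3073 ≈ 1.9831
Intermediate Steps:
V(R) = 10 + 2*R**2 (V(R) = (R**2 + R**2) + 10 = 2*R**2 + 10 = 10 + 2*R**2)
O(n) = -3*n/2 (O(n) = (n*(2 - 5))/2 = (n*(-3))/2 = (-3*n)/2 = -3*n/2)
(-3075 + V(3))/(-1442 + O(63)) = (-3075 + (10 + 2*3**2))/(-1442 - 3/2*63) = (-3075 + (10 + 2*9))/(-1442 - 189/2) = (-3075 + (10 + 18))/(-3073/2) = (-3075 + 28)*(-2/3073) = -3047*(-2/3073) = 6094/3073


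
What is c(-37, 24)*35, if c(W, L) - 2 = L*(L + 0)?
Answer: 20230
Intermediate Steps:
c(W, L) = 2 + L² (c(W, L) = 2 + L*(L + 0) = 2 + L*L = 2 + L²)
c(-37, 24)*35 = (2 + 24²)*35 = (2 + 576)*35 = 578*35 = 20230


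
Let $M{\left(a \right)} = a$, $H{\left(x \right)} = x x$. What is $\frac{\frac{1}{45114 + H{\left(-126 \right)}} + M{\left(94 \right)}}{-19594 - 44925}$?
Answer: $- \frac{5733061}{3935013810} \approx -0.0014569$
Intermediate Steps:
$H{\left(x \right)} = x^{2}$
$\frac{\frac{1}{45114 + H{\left(-126 \right)}} + M{\left(94 \right)}}{-19594 - 44925} = \frac{\frac{1}{45114 + \left(-126\right)^{2}} + 94}{-19594 - 44925} = \frac{\frac{1}{45114 + 15876} + 94}{-64519} = \left(\frac{1}{60990} + 94\right) \left(- \frac{1}{64519}\right) = \frac{5733061}{60990} \left(- \frac{1}{64519}\right) = - \frac{5733061}{3935013810}$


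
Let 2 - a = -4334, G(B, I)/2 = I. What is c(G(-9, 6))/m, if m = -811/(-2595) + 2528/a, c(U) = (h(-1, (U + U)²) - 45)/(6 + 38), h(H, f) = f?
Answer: 373423095/27710804 ≈ 13.476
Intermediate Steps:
G(B, I) = 2*I
a = 4336 (a = 2 - 1*(-4334) = 2 + 4334 = 4336)
c(U) = -45/44 + U²/11 (c(U) = ((U + U)² - 45)/(6 + 38) = ((2*U)² - 45)/44 = (4*U² - 45)*(1/44) = (-45 + 4*U²)*(1/44) = -45/44 + U²/11)
m = 629791/703245 (m = -811/(-2595) + 2528/4336 = -811*(-1/2595) + 2528*(1/4336) = 811/2595 + 158/271 = 629791/703245 ≈ 0.89555)
c(G(-9, 6))/m = (-45/44 + (2*6)²/11)/(629791/703245) = (-45/44 + (1/11)*12²)*(703245/629791) = (-45/44 + (1/11)*144)*(703245/629791) = (-45/44 + 144/11)*(703245/629791) = (531/44)*(703245/629791) = 373423095/27710804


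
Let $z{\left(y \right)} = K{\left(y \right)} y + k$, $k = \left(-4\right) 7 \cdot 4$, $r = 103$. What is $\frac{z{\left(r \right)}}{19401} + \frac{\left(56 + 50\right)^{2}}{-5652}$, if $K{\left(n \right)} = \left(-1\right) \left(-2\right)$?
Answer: $- \frac{18121529}{9137871} \approx -1.9831$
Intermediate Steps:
$K{\left(n \right)} = 2$
$k = -112$ ($k = \left(-28\right) 4 = -112$)
$z{\left(y \right)} = -112 + 2 y$ ($z{\left(y \right)} = 2 y - 112 = -112 + 2 y$)
$\frac{z{\left(r \right)}}{19401} + \frac{\left(56 + 50\right)^{2}}{-5652} = \frac{-112 + 2 \cdot 103}{19401} + \frac{\left(56 + 50\right)^{2}}{-5652} = \left(-112 + 206\right) \frac{1}{19401} + 106^{2} \left(- \frac{1}{5652}\right) = 94 \cdot \frac{1}{19401} + 11236 \left(- \frac{1}{5652}\right) = \frac{94}{19401} - \frac{2809}{1413} = - \frac{18121529}{9137871}$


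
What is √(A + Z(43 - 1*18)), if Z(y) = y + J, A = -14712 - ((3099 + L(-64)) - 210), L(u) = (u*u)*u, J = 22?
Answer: √244590 ≈ 494.56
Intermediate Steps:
L(u) = u³ (L(u) = u²*u = u³)
A = 244543 (A = -14712 - ((3099 + (-64)³) - 210) = -14712 - ((3099 - 262144) - 210) = -14712 - (-259045 - 210) = -14712 - 1*(-259255) = -14712 + 259255 = 244543)
Z(y) = 22 + y (Z(y) = y + 22 = 22 + y)
√(A + Z(43 - 1*18)) = √(244543 + (22 + (43 - 1*18))) = √(244543 + (22 + (43 - 18))) = √(244543 + (22 + 25)) = √(244543 + 47) = √244590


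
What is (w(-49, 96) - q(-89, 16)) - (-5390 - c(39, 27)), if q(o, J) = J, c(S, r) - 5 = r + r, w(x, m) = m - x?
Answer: 5578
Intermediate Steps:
c(S, r) = 5 + 2*r (c(S, r) = 5 + (r + r) = 5 + 2*r)
(w(-49, 96) - q(-89, 16)) - (-5390 - c(39, 27)) = ((96 - 1*(-49)) - 1*16) - (-5390 - (5 + 2*27)) = ((96 + 49) - 16) - (-5390 - (5 + 54)) = (145 - 16) - (-5390 - 1*59) = 129 - (-5390 - 59) = 129 - 1*(-5449) = 129 + 5449 = 5578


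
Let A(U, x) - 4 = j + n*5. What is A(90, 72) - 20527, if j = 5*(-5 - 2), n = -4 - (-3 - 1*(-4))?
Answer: -20583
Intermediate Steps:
n = -5 (n = -4 - (-3 + 4) = -4 - 1*1 = -4 - 1 = -5)
j = -35 (j = 5*(-7) = -35)
A(U, x) = -56 (A(U, x) = 4 + (-35 - 5*5) = 4 + (-35 - 25) = 4 - 60 = -56)
A(90, 72) - 20527 = -56 - 20527 = -20583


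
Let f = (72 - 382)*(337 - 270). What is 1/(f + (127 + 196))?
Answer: -1/20447 ≈ -4.8907e-5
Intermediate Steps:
f = -20770 (f = -310*67 = -20770)
1/(f + (127 + 196)) = 1/(-20770 + (127 + 196)) = 1/(-20770 + 323) = 1/(-20447) = -1/20447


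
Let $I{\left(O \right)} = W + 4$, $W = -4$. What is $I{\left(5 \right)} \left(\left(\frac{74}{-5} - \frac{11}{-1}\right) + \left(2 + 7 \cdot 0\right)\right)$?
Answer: $0$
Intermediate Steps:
$I{\left(O \right)} = 0$ ($I{\left(O \right)} = -4 + 4 = 0$)
$I{\left(5 \right)} \left(\left(\frac{74}{-5} - \frac{11}{-1}\right) + \left(2 + 7 \cdot 0\right)\right) = 0 \left(\left(\frac{74}{-5} - \frac{11}{-1}\right) + \left(2 + 7 \cdot 0\right)\right) = 0 \left(\left(74 \left(- \frac{1}{5}\right) - -11\right) + \left(2 + 0\right)\right) = 0 \left(\left(- \frac{74}{5} + 11\right) + 2\right) = 0 \left(- \frac{19}{5} + 2\right) = 0 \left(- \frac{9}{5}\right) = 0$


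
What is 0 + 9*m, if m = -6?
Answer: -54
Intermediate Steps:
0 + 9*m = 0 + 9*(-6) = 0 - 54 = -54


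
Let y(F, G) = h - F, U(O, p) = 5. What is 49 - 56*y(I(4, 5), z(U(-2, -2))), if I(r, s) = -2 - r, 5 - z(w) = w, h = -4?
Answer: -63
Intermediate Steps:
z(w) = 5 - w
y(F, G) = -4 - F
49 - 56*y(I(4, 5), z(U(-2, -2))) = 49 - 56*(-4 - (-2 - 1*4)) = 49 - 56*(-4 - (-2 - 4)) = 49 - 56*(-4 - 1*(-6)) = 49 - 56*(-4 + 6) = 49 - 56*2 = 49 - 112 = -63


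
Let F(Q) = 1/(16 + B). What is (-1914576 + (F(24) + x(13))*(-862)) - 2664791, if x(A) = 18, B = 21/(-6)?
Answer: -114873799/25 ≈ -4.5950e+6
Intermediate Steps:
B = -7/2 (B = 21*(-⅙) = -7/2 ≈ -3.5000)
F(Q) = 2/25 (F(Q) = 1/(16 - 7/2) = 1/(25/2) = 2/25)
(-1914576 + (F(24) + x(13))*(-862)) - 2664791 = (-1914576 + (2/25 + 18)*(-862)) - 2664791 = (-1914576 + (452/25)*(-862)) - 2664791 = (-1914576 - 389624/25) - 2664791 = -48254024/25 - 2664791 = -114873799/25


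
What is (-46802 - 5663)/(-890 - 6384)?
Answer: 52465/7274 ≈ 7.2127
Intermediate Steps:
(-46802 - 5663)/(-890 - 6384) = -52465/(-7274) = -52465*(-1/7274) = 52465/7274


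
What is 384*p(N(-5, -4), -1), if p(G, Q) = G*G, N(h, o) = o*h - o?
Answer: 221184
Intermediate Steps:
N(h, o) = -o + h*o (N(h, o) = h*o - o = -o + h*o)
p(G, Q) = G²
384*p(N(-5, -4), -1) = 384*(-4*(-1 - 5))² = 384*(-4*(-6))² = 384*24² = 384*576 = 221184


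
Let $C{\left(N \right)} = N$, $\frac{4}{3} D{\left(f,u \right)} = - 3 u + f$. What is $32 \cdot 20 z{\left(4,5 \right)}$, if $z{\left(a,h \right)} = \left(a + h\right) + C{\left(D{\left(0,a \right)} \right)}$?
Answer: $0$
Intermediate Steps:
$D{\left(f,u \right)} = - \frac{9 u}{4} + \frac{3 f}{4}$ ($D{\left(f,u \right)} = \frac{3 \left(- 3 u + f\right)}{4} = \frac{3 \left(f - 3 u\right)}{4} = - \frac{9 u}{4} + \frac{3 f}{4}$)
$z{\left(a,h \right)} = h - \frac{5 a}{4}$ ($z{\left(a,h \right)} = \left(a + h\right) + \left(- \frac{9 a}{4} + \frac{3}{4} \cdot 0\right) = \left(a + h\right) + \left(- \frac{9 a}{4} + 0\right) = \left(a + h\right) - \frac{9 a}{4} = h - \frac{5 a}{4}$)
$32 \cdot 20 z{\left(4,5 \right)} = 32 \cdot 20 \left(5 - 5\right) = 640 \left(5 - 5\right) = 640 \cdot 0 = 0$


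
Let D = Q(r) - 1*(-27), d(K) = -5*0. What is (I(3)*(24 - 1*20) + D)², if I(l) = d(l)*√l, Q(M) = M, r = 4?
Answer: 961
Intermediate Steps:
d(K) = 0
I(l) = 0 (I(l) = 0*√l = 0)
D = 31 (D = 4 - 1*(-27) = 4 + 27 = 31)
(I(3)*(24 - 1*20) + D)² = (0*(24 - 1*20) + 31)² = (0*(24 - 20) + 31)² = (0*4 + 31)² = (0 + 31)² = 31² = 961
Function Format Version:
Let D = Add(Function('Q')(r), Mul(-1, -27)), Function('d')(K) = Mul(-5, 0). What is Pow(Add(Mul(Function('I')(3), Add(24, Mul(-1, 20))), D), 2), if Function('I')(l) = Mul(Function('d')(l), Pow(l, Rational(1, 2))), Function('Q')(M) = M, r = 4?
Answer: 961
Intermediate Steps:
Function('d')(K) = 0
Function('I')(l) = 0 (Function('I')(l) = Mul(0, Pow(l, Rational(1, 2))) = 0)
D = 31 (D = Add(4, Mul(-1, -27)) = Add(4, 27) = 31)
Pow(Add(Mul(Function('I')(3), Add(24, Mul(-1, 20))), D), 2) = Pow(Add(Mul(0, Add(24, Mul(-1, 20))), 31), 2) = Pow(Add(Mul(0, Add(24, -20)), 31), 2) = Pow(Add(Mul(0, 4), 31), 2) = Pow(Add(0, 31), 2) = Pow(31, 2) = 961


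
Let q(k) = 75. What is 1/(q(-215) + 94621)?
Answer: 1/94696 ≈ 1.0560e-5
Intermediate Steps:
1/(q(-215) + 94621) = 1/(75 + 94621) = 1/94696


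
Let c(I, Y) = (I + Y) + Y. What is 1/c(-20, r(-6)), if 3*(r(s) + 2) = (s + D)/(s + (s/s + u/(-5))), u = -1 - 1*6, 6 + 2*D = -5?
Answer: -54/1181 ≈ -0.045724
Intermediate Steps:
D = -11/2 (D = -3 + (1/2)*(-5) = -3 - 5/2 = -11/2 ≈ -5.5000)
u = -7 (u = -1 - 6 = -7)
r(s) = -2 + (-11/2 + s)/(3*(12/5 + s)) (r(s) = -2 + ((s - 11/2)/(s + (s/s - 7/(-5))))/3 = -2 + ((-11/2 + s)/(s + (1 - 7*(-1/5))))/3 = -2 + ((-11/2 + s)/(s + (1 + 7/5)))/3 = -2 + ((-11/2 + s)/(s + 12/5))/3 = -2 + ((-11/2 + s)/(12/5 + s))/3 = -2 + (-11/2 + s)/(3*(12/5 + s)))
c(I, Y) = I + 2*Y
1/c(-20, r(-6)) = 1/(-20 + 2*((-199 - 50*(-6))/(6*(12 + 5*(-6))))) = 1/(-20 + 2*((-199 + 300)/(6*(12 - 30)))) = 1/(-20 + 2*((1/6)*101/(-18))) = 1/(-20 + 2*((1/6)*(-1/18)*101)) = 1/(-20 + 2*(-101/108)) = 1/(-20 - 101/54) = 1/(-1181/54) = -54/1181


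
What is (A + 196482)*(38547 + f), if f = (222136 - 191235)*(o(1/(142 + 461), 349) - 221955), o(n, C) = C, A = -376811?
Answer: 1234858451603011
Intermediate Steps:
f = -6847847006 (f = (222136 - 191235)*(349 - 221955) = 30901*(-221606) = -6847847006)
(A + 196482)*(38547 + f) = (-376811 + 196482)*(38547 - 6847847006) = -180329*(-6847808459) = 1234858451603011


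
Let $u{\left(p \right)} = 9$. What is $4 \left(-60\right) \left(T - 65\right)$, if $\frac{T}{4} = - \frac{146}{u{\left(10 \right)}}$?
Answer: $\frac{93520}{3} \approx 31173.0$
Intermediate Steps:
$T = - \frac{584}{9}$ ($T = 4 \left(- \frac{146}{9}\right) = - \frac{584}{9} \approx -64.889$)
$4 \left(-60\right) \left(T - 65\right) = 4 \left(-60\right) \left(- \frac{584}{9} - 65\right) = \left(-240\right) \left(- \frac{1169}{9}\right) = \frac{93520}{3}$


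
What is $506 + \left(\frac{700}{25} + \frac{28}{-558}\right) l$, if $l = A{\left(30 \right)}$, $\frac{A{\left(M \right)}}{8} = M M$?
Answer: $\frac{6254086}{31} \approx 2.0174 \cdot 10^{5}$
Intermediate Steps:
$A{\left(M \right)} = 8 M^{2}$ ($A{\left(M \right)} = 8 M M = 8 M^{2}$)
$l = 7200$ ($l = 8 \cdot 30^{2} = 8 \cdot 900 = 7200$)
$506 + \left(\frac{700}{25} + \frac{28}{-558}\right) l = 506 + \left(\frac{700}{25} + \frac{28}{-558}\right) 7200 = 506 + \left(700 \cdot \frac{1}{25} + 28 \left(- \frac{1}{558}\right)\right) 7200 = 506 + \left(28 - \frac{14}{279}\right) 7200 = 506 + \frac{7798}{279} \cdot 7200 = 506 + \frac{6238400}{31} = \frac{6254086}{31}$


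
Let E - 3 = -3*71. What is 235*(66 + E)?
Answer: -33840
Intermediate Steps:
E = -210 (E = 3 - 3*71 = 3 - 213 = -210)
235*(66 + E) = 235*(66 - 210) = 235*(-144) = -33840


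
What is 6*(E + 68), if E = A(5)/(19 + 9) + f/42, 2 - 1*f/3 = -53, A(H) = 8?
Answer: 3033/7 ≈ 433.29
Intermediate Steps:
f = 165 (f = 6 - 3*(-53) = 6 + 159 = 165)
E = 59/14 (E = 8/(19 + 9) + 165/42 = 8/28 + 165*(1/42) = 8*(1/28) + 55/14 = 2/7 + 55/14 = 59/14 ≈ 4.2143)
6*(E + 68) = 6*(59/14 + 68) = 6*(1011/14) = 3033/7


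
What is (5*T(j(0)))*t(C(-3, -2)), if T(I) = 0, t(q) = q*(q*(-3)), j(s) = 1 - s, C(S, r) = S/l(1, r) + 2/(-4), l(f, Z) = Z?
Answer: 0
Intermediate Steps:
C(S, r) = -½ + S/r (C(S, r) = S/r + 2/(-4) = S/r + 2*(-¼) = S/r - ½ = -½ + S/r)
t(q) = -3*q² (t(q) = q*(-3*q) = -3*q²)
(5*T(j(0)))*t(C(-3, -2)) = (5*0)*(-3*(-3 - ½*(-2))²/4) = 0*(-3*(-3 + 1)²/4) = 0*(-3*(-½*(-2))²) = 0*(-3*1²) = 0*(-3*1) = 0*(-3) = 0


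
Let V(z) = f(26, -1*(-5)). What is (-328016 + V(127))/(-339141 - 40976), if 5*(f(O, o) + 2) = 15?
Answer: 328015/380117 ≈ 0.86293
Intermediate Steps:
f(O, o) = 1 (f(O, o) = -2 + (1/5)*15 = -2 + 3 = 1)
V(z) = 1
(-328016 + V(127))/(-339141 - 40976) = (-328016 + 1)/(-339141 - 40976) = -328015/(-380117) = -328015*(-1/380117) = 328015/380117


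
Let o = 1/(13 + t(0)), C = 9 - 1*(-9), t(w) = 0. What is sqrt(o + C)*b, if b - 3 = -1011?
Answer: -1008*sqrt(3055)/13 ≈ -4285.7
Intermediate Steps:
b = -1008 (b = 3 - 1011 = -1008)
C = 18 (C = 9 + 9 = 18)
o = 1/13 (o = 1/(13 + 0) = 1/13 ≈ 0.076923)
sqrt(o + C)*b = sqrt(1/13 + 18)*(-1008) = sqrt(235/13)*(-1008) = (sqrt(3055)/13)*(-1008) = -1008*sqrt(3055)/13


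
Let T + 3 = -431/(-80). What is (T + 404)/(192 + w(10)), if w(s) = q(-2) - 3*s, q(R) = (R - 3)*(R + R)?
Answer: 32511/14560 ≈ 2.2329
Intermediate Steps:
q(R) = 2*R*(-3 + R) (q(R) = (-3 + R)*(2*R) = 2*R*(-3 + R))
w(s) = 20 - 3*s (w(s) = 2*(-2)*(-3 - 2) - 3*s = 2*(-2)*(-5) - 3*s = 20 - 3*s)
T = 191/80 (T = -3 - 431/(-80) = -3 - 431*(-1/80) = -3 + 431/80 = 191/80 ≈ 2.3875)
(T + 404)/(192 + w(10)) = (191/80 + 404)/(192 + (20 - 3*10)) = 32511/(80*(192 + (20 - 30))) = 32511/(80*(192 - 10)) = (32511/80)/182 = (32511/80)*(1/182) = 32511/14560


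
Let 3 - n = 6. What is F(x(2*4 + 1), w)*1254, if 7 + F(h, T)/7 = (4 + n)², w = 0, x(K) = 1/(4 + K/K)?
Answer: -52668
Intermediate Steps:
n = -3 (n = 3 - 1*6 = 3 - 6 = -3)
x(K) = ⅕ (x(K) = 1/(4 + 1) = 1/5 = ⅕)
F(h, T) = -42 (F(h, T) = -49 + 7*(4 - 3)² = -49 + 7*1² = -49 + 7*1 = -49 + 7 = -42)
F(x(2*4 + 1), w)*1254 = -42*1254 = -52668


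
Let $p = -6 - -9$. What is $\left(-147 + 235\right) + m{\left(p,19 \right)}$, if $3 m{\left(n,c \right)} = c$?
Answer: $\frac{283}{3} \approx 94.333$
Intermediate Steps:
$p = 3$ ($p = -6 + 9 = 3$)
$m{\left(n,c \right)} = \frac{c}{3}$
$\left(-147 + 235\right) + m{\left(p,19 \right)} = \left(-147 + 235\right) + \frac{1}{3} \cdot 19 = 88 + \frac{19}{3} = \frac{283}{3}$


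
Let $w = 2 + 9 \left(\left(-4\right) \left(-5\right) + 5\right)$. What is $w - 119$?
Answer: $108$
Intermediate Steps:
$w = 227$ ($w = 2 + 9 \left(20 + 5\right) = 2 + 9 \cdot 25 = 2 + 225 = 227$)
$w - 119 = 227 - 119 = 108$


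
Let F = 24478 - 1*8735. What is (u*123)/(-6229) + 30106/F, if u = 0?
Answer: 30106/15743 ≈ 1.9123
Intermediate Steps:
F = 15743 (F = 24478 - 8735 = 15743)
(u*123)/(-6229) + 30106/F = (0*123)/(-6229) + 30106/15743 = 0*(-1/6229) + 30106*(1/15743) = 0 + 30106/15743 = 30106/15743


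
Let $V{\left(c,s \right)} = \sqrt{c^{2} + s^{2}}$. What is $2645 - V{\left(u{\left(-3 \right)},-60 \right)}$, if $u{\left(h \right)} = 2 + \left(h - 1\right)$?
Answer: $2645 - 2 \sqrt{901} \approx 2585.0$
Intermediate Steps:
$u{\left(h \right)} = 1 + h$ ($u{\left(h \right)} = 2 + \left(-1 + h\right) = 1 + h$)
$2645 - V{\left(u{\left(-3 \right)},-60 \right)} = 2645 - \sqrt{\left(1 - 3\right)^{2} + \left(-60\right)^{2}} = 2645 - \sqrt{\left(-2\right)^{2} + 3600} = 2645 - \sqrt{4 + 3600} = 2645 - \sqrt{3604} = 2645 - 2 \sqrt{901}$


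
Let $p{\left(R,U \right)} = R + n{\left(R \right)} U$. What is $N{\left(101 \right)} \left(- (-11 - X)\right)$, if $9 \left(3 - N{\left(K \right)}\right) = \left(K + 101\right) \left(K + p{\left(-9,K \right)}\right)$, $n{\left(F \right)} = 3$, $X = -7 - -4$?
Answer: $- \frac{638104}{9} \approx -70901.0$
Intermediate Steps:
$X = -3$ ($X = -7 + 4 = -3$)
$p{\left(R,U \right)} = R + 3 U$
$N{\left(K \right)} = 3 - \frac{\left(-9 + 4 K\right) \left(101 + K\right)}{9}$ ($N{\left(K \right)} = 3 - \frac{\left(K + 101\right) \left(K + \left(-9 + 3 K\right)\right)}{9} = 3 - \frac{\left(101 + K\right) \left(-9 + 4 K\right)}{9} = 3 - \frac{\left(-9 + 4 K\right) \left(101 + K\right)}{9}$)
$N{\left(101 \right)} \left(- (-11 - X)\right) = \left(104 - \frac{39895}{9} - \frac{4 \cdot 101^{2}}{9}\right) \left(- (-11 - -3)\right) = \left(104 - \frac{39895}{9} - \frac{40804}{9}\right) \left(- (-11 + 3)\right) = \left(104 - \frac{39895}{9} - \frac{40804}{9}\right) \left(\left(-1\right) \left(-8\right)\right) = \left(- \frac{79763}{9}\right) 8 = - \frac{638104}{9}$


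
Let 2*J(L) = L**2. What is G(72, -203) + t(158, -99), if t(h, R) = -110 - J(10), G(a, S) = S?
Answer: -363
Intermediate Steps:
J(L) = L**2/2
t(h, R) = -160 (t(h, R) = -110 - 10**2/2 = -110 - 100/2 = -110 - 1*50 = -110 - 50 = -160)
G(72, -203) + t(158, -99) = -203 - 160 = -363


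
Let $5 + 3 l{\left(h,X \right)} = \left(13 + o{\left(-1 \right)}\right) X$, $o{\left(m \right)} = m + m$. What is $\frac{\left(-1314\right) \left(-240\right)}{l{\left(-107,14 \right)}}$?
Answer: $\frac{946080}{149} \approx 6349.5$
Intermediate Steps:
$o{\left(m \right)} = 2 m$
$l{\left(h,X \right)} = - \frac{5}{3} + \frac{11 X}{3}$ ($l{\left(h,X \right)} = - \frac{5}{3} + \frac{\left(13 + 2 \left(-1\right)\right) X}{3} = - \frac{5}{3} + \frac{\left(13 - 2\right) X}{3} = - \frac{5}{3} + \frac{11 X}{3}$)
$\frac{\left(-1314\right) \left(-240\right)}{l{\left(-107,14 \right)}} = \frac{\left(-1314\right) \left(-240\right)}{- \frac{5}{3} + \frac{11}{3} \cdot 14} = \frac{315360}{- \frac{5}{3} + \frac{154}{3}} = \frac{315360}{\frac{149}{3}} = 315360 \cdot \frac{3}{149} = \frac{946080}{149}$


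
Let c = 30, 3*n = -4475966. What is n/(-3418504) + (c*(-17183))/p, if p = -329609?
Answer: 3380966279087/1690154527404 ≈ 2.0004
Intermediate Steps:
n = -4475966/3 (n = (⅓)*(-4475966) = -4475966/3 ≈ -1.4920e+6)
n/(-3418504) + (c*(-17183))/p = -4475966/3/(-3418504) + (30*(-17183))/(-329609) = -4475966/3*(-1/3418504) - 515490*(-1/329609) = 2237983/5127756 + 515490/329609 = 3380966279087/1690154527404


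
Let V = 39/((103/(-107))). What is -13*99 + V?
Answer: -136734/103 ≈ -1327.5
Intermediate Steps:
V = -4173/103 (V = 39/((103*(-1/107))) = 39/(-103/107) = 39*(-107/103) = -4173/103 ≈ -40.515)
-13*99 + V = -13*99 - 4173/103 = -1287 - 4173/103 = -136734/103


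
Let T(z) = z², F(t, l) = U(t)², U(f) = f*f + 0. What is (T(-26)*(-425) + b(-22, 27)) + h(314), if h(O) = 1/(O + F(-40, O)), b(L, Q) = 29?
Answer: -735503963093/2560314 ≈ -2.8727e+5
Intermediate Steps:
U(f) = f² (U(f) = f² + 0 = f²)
F(t, l) = t⁴ (F(t, l) = (t²)² = t⁴)
h(O) = 1/(2560000 + O) (h(O) = 1/(O + (-40)⁴) = 1/(O + 2560000) = 1/(2560000 + O))
(T(-26)*(-425) + b(-22, 27)) + h(314) = ((-26)²*(-425) + 29) + 1/(2560000 + 314) = (676*(-425) + 29) + 1/2560314 = (-287300 + 29) + 1/2560314 = -287271 + 1/2560314 = -735503963093/2560314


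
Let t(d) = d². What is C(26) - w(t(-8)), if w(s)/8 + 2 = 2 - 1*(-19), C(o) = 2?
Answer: -150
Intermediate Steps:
w(s) = 152 (w(s) = -16 + 8*(2 - 1*(-19)) = -16 + 8*(2 + 19) = -16 + 8*21 = -16 + 168 = 152)
C(26) - w(t(-8)) = 2 - 1*152 = 2 - 152 = -150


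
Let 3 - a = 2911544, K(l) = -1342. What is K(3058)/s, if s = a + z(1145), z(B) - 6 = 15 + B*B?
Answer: 1342/1600495 ≈ 0.00083849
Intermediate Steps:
z(B) = 21 + B² (z(B) = 6 + (15 + B*B) = 6 + (15 + B²) = 21 + B²)
a = -2911541 (a = 3 - 1*2911544 = 3 - 2911544 = -2911541)
s = -1600495 (s = -2911541 + (21 + 1145²) = -2911541 + (21 + 1311025) = -2911541 + 1311046 = -1600495)
K(3058)/s = -1342/(-1600495) = -1342*(-1/1600495) = 1342/1600495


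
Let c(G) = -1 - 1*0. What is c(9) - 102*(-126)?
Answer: 12851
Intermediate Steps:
c(G) = -1 (c(G) = -1 + 0 = -1)
c(9) - 102*(-126) = -1 - 102*(-126) = -1 + 12852 = 12851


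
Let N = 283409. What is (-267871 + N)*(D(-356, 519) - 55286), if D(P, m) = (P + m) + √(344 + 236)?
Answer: -856501174 + 31076*√145 ≈ -8.5613e+8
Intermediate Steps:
D(P, m) = P + m + 2*√145 (D(P, m) = (P + m) + √580 = (P + m) + 2*√145 = P + m + 2*√145)
(-267871 + N)*(D(-356, 519) - 55286) = (-267871 + 283409)*((-356 + 519 + 2*√145) - 55286) = 15538*((163 + 2*√145) - 55286) = 15538*(-55123 + 2*√145) = -856501174 + 31076*√145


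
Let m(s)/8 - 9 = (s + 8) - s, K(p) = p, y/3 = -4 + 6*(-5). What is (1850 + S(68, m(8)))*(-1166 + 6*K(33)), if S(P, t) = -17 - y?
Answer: -1873080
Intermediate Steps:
y = -102 (y = 3*(-4 + 6*(-5)) = 3*(-4 - 30) = 3*(-34) = -102)
m(s) = 136 (m(s) = 72 + 8*((s + 8) - s) = 72 + 8*((8 + s) - s) = 72 + 8*8 = 72 + 64 = 136)
S(P, t) = 85 (S(P, t) = -17 - 1*(-102) = -17 + 102 = 85)
(1850 + S(68, m(8)))*(-1166 + 6*K(33)) = (1850 + 85)*(-1166 + 6*33) = 1935*(-1166 + 198) = 1935*(-968) = -1873080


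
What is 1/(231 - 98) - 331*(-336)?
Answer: 14791729/133 ≈ 1.1122e+5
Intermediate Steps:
1/(231 - 98) - 331*(-336) = 1/133 + 111216 = 14791729/133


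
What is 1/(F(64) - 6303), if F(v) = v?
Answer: -1/6239 ≈ -0.00016028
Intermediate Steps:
1/(F(64) - 6303) = 1/(64 - 6303) = 1/(-6239) = -1/6239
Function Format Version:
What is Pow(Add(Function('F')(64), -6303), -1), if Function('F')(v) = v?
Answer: Rational(-1, 6239) ≈ -0.00016028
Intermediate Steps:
Pow(Add(Function('F')(64), -6303), -1) = Pow(Add(64, -6303), -1) = Pow(-6239, -1) = Rational(-1, 6239)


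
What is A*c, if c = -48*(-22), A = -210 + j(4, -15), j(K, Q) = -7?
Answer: -229152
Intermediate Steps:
A = -217 (A = -210 - 7 = -217)
c = 1056
A*c = -217*1056 = -229152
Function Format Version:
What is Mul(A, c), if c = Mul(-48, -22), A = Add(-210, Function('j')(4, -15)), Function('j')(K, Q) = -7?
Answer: -229152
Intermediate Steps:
A = -217 (A = Add(-210, -7) = -217)
c = 1056
Mul(A, c) = Mul(-217, 1056) = -229152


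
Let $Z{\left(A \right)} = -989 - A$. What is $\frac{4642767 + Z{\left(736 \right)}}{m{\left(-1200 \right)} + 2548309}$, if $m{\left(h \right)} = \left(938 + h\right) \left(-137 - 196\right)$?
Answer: $\frac{4641042}{2635555} \approx 1.7609$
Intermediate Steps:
$m{\left(h \right)} = -312354 - 333 h$ ($m{\left(h \right)} = \left(938 + h\right) \left(-333\right) = -312354 - 333 h$)
$\frac{4642767 + Z{\left(736 \right)}}{m{\left(-1200 \right)} + 2548309} = \frac{4642767 - 1725}{\left(-312354 - -399600\right) + 2548309} = \frac{4642767 - 1725}{\left(-312354 + 399600\right) + 2548309} = \frac{4642767 - 1725}{87246 + 2548309} = \frac{4641042}{2635555}$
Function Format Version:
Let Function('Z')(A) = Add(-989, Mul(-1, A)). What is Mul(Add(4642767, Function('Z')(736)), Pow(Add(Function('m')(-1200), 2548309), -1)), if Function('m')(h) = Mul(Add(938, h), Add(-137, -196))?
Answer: Rational(4641042, 2635555) ≈ 1.7609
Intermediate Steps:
Function('m')(h) = Add(-312354, Mul(-333, h)) (Function('m')(h) = Mul(Add(938, h), -333) = Add(-312354, Mul(-333, h)))
Mul(Add(4642767, Function('Z')(736)), Pow(Add(Function('m')(-1200), 2548309), -1)) = Mul(Add(4642767, Add(-989, Mul(-1, 736))), Pow(Add(Add(-312354, Mul(-333, -1200)), 2548309), -1)) = Mul(Add(4642767, Add(-989, -736)), Pow(Add(Add(-312354, 399600), 2548309), -1)) = Mul(Add(4642767, -1725), Pow(Add(87246, 2548309), -1)) = Mul(4641042, Pow(2635555, -1)) = Mul(4641042, Rational(1, 2635555)) = Rational(4641042, 2635555)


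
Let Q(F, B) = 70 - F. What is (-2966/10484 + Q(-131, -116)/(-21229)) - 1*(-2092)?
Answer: 232770282207/111282418 ≈ 2091.7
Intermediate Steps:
(-2966/10484 + Q(-131, -116)/(-21229)) - 1*(-2092) = (-2966/10484 + (70 - 1*(-131))/(-21229)) - 1*(-2092) = (-2966*1/10484 + (70 + 131)*(-1/21229)) + 2092 = (-1483/5242 + 201*(-1/21229)) + 2092 = (-1483/5242 - 201/21229) + 2092 = -32536249/111282418 + 2092 = 232770282207/111282418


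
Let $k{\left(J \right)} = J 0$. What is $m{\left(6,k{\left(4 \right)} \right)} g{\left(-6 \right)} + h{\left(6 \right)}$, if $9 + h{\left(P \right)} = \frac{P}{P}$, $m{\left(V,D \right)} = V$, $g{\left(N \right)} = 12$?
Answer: $64$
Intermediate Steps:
$k{\left(J \right)} = 0$
$h{\left(P \right)} = -8$ ($h{\left(P \right)} = -9 + \frac{P}{P} = -9 + 1 = -8$)
$m{\left(6,k{\left(4 \right)} \right)} g{\left(-6 \right)} + h{\left(6 \right)} = 6 \cdot 12 - 8 = 72 - 8 = 64$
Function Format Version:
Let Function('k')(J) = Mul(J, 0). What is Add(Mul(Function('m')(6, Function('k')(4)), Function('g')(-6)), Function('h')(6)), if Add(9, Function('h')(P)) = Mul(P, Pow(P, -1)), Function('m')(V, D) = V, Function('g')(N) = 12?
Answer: 64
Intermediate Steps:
Function('k')(J) = 0
Function('h')(P) = -8 (Function('h')(P) = Add(-9, Mul(P, Pow(P, -1))) = Add(-9, 1) = -8)
Add(Mul(Function('m')(6, Function('k')(4)), Function('g')(-6)), Function('h')(6)) = Add(Mul(6, 12), -8) = Add(72, -8) = 64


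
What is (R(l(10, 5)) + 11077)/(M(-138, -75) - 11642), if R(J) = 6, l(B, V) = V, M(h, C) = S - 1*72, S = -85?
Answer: -11083/11799 ≈ -0.93932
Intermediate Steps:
M(h, C) = -157 (M(h, C) = -85 - 1*72 = -85 - 72 = -157)
(R(l(10, 5)) + 11077)/(M(-138, -75) - 11642) = (6 + 11077)/(-157 - 11642) = 11083/(-11799) = 11083*(-1/11799) = -11083/11799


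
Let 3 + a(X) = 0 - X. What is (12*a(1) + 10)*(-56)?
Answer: 2128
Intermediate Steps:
a(X) = -3 - X (a(X) = -3 + (0 - X) = -3 - X)
(12*a(1) + 10)*(-56) = (12*(-3 - 1*1) + 10)*(-56) = (12*(-3 - 1) + 10)*(-56) = (12*(-4) + 10)*(-56) = (-48 + 10)*(-56) = -38*(-56) = 2128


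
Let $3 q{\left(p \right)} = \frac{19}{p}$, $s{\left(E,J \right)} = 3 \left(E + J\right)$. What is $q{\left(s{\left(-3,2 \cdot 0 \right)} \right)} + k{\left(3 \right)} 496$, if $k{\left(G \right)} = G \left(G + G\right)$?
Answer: $\frac{241037}{27} \approx 8927.3$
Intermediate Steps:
$k{\left(G \right)} = 2 G^{2}$ ($k{\left(G \right)} = G 2 G = 2 G^{2}$)
$s{\left(E,J \right)} = 3 E + 3 J$
$q{\left(p \right)} = \frac{19}{3 p}$ ($q{\left(p \right)} = \frac{19 \frac{1}{p}}{3} = \frac{19}{3 p}$)
$q{\left(s{\left(-3,2 \cdot 0 \right)} \right)} + k{\left(3 \right)} 496 = \frac{19}{3 \left(3 \left(-3\right) + 3 \cdot 2 \cdot 0\right)} + 2 \cdot 3^{2} \cdot 496 = \frac{19}{3 \left(-9 + 3 \cdot 0\right)} + 2 \cdot 9 \cdot 496 = \frac{19}{3 \left(-9 + 0\right)} + 18 \cdot 496 = \frac{19}{3 \left(-9\right)} + 8928 = \frac{19}{3} \left(- \frac{1}{9}\right) + 8928 = - \frac{19}{27} + 8928 = \frac{241037}{27}$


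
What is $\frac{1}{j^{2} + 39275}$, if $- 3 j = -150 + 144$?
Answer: $\frac{1}{39279} \approx 2.5459 \cdot 10^{-5}$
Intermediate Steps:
$j = 2$ ($j = - \frac{-150 + 144}{3} = \left(- \frac{1}{3}\right) \left(-6\right) = 2$)
$\frac{1}{j^{2} + 39275} = \frac{1}{2^{2} + 39275} = \frac{1}{4 + 39275} = \frac{1}{39279}$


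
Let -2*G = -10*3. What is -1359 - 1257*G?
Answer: -20214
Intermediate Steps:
G = 15 (G = -(-5)*3 = -½*(-30) = 15)
-1359 - 1257*G = -1359 - 1257*15 = -1359 - 18855 = -20214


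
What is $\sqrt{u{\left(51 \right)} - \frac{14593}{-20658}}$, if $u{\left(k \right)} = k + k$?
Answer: $\frac{\sqrt{43830264522}}{20658} \approx 10.134$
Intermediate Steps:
$u{\left(k \right)} = 2 k$
$\sqrt{u{\left(51 \right)} - \frac{14593}{-20658}} = \sqrt{2 \cdot 51 - \frac{14593}{-20658}} = \sqrt{102 - - \frac{14593}{20658}} = \sqrt{102 + \frac{14593}{20658}} = \sqrt{\frac{2121709}{20658}} = \frac{\sqrt{43830264522}}{20658}$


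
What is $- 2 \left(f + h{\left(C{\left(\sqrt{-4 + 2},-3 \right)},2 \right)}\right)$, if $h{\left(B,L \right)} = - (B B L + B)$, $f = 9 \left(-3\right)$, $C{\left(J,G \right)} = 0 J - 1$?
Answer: $56$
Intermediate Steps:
$C{\left(J,G \right)} = -1$ ($C{\left(J,G \right)} = 0 - 1 = -1$)
$f = -27$
$h{\left(B,L \right)} = - B - L B^{2}$ ($h{\left(B,L \right)} = - (B^{2} L + B) = - (L B^{2} + B) = - (B + L B^{2}) = - B - L B^{2}$)
$- 2 \left(f + h{\left(C{\left(\sqrt{-4 + 2},-3 \right)},2 \right)}\right) = - 2 \left(-27 - - (1 - 2)\right) = - 2 \left(-27 - \left(-1\right) \left(-1\right)\right) = - 2 \left(-27 - 1\right) = \left(-2\right) \left(-28\right) = 56$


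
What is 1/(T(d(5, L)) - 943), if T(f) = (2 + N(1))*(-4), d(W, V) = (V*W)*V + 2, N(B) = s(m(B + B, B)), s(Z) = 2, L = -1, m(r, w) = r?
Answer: -1/959 ≈ -0.0010428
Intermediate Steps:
N(B) = 2
d(W, V) = 2 + W*V**2 (d(W, V) = W*V**2 + 2 = 2 + W*V**2)
T(f) = -16 (T(f) = (2 + 2)*(-4) = 4*(-4) = -16)
1/(T(d(5, L)) - 943) = 1/(-16 - 943) = 1/(-959) = -1/959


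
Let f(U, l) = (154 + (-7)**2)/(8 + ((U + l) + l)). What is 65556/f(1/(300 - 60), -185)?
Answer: -474619977/4060 ≈ -1.1690e+5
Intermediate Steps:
f(U, l) = 203/(8 + U + 2*l) (f(U, l) = (154 + 49)/(8 + (U + 2*l)) = 203/(8 + U + 2*l))
65556/f(1/(300 - 60), -185) = 65556/((203/(8 + 1/(300 - 60) + 2*(-185)))) = 65556/((203/(8 + 1/240 - 370))) = 65556/((203/(-86879/240))) = 65556/((203*(-240/86879))) = 65556/(-48720/86879) = 65556*(-86879/48720) = -474619977/4060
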